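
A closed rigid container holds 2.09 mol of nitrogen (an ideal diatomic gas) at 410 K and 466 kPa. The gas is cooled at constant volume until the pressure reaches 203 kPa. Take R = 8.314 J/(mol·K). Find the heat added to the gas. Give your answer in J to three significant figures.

Q ≈ -10100 J

Constant volume ⇒ W = 0, so Q = ΔU = nCᵥΔT with Cᵥ = 5R/2 = 20.79 J/(mol·K).
At constant V, T₂/T₁ = P₂/P₁ ⇒ ΔT = T₁(P₂/P₁ − 1) = 410·(203/466 − 1) = -231.4 K.
ΔU = (2.09)(20.79)(-231.4) = -10052 J.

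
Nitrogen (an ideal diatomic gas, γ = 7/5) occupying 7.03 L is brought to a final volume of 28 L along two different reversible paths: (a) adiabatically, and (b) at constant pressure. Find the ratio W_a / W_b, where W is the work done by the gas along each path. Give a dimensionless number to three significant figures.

Path (a) adiabatic: W = P₁V₁(1 − (V₁/V₂)^(γ−1))/(γ−1) → W_a/(P₁V₁) = 1.062.
Path (b) isobaric: W = P₁(V₂ − V₁) → W_b/(P₁V₁) = 2.983.
W_a / W_b = 1.062 / 2.983 = 0.3559.

W_a / W_b ≈ 0.356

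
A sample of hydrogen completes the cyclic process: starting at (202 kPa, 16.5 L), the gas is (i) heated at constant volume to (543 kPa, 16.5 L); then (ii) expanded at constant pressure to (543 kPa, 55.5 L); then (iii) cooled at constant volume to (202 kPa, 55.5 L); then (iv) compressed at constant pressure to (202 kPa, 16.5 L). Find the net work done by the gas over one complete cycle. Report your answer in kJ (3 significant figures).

Constant-volume legs do no work.
W(ii) = (543)(55.5 − 16.5) = 21177 J; W(iv) = (202)(16.5 − 55.5) = -7878 J.
W_net = 21177 − 7878 = 13299 J (the clockwise enclosed area).

W_net ≈ 13.3 kJ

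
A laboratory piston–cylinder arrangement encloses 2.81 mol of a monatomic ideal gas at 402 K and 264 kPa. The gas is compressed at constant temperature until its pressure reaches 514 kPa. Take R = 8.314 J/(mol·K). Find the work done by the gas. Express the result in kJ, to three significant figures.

Isothermal process: W = nRT ln(V₂/V₁) = nRT ln(P₁/P₂).
W = (2.81)(8.314)(402) × ln(264/514)
  = 9392 × ln(0.5136) = 9392 × -0.6663
W_by_gas = -6257 J.

W ≈ -6.26 kJ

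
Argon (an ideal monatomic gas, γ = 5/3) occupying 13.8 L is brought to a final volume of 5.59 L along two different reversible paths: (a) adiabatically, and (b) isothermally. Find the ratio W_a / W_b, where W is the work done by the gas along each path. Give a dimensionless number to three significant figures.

Path (a) adiabatic: W = P₁V₁(1 − (V₁/V₂)^(γ−1))/(γ−1) → W_a/(P₁V₁) = -1.24.
Path (b) isothermal: W = P₁V₁ ln(V₂/V₁) → W_b/(P₁V₁) = -0.9037.
W_a / W_b = -1.24 / -0.9037 = 1.372.

W_a / W_b ≈ 1.37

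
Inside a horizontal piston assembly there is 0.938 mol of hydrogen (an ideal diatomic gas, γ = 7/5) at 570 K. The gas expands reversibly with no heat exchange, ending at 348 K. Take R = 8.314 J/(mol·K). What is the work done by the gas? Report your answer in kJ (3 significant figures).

Adiabatic ⇒ Q = 0, so W_by = −ΔU = nCᵥ(T₁ − T₂).
Cᵥ = 5R/2 = 20.79 J/(mol·K).
W = (0.938)(20.79)(570 − 348) = 4328 J.

W ≈ 4.33 kJ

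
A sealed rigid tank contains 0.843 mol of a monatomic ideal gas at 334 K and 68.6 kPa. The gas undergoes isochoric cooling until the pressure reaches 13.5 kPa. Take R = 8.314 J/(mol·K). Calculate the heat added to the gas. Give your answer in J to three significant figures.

Q ≈ -2820 J

Constant volume ⇒ W = 0, so Q = ΔU = nCᵥΔT with Cᵥ = 3R/2 = 12.47 J/(mol·K).
At constant V, T₂/T₁ = P₂/P₁ ⇒ ΔT = T₁(P₂/P₁ − 1) = 334·(13.5/68.6 − 1) = -268.3 K.
ΔU = (0.843)(12.47)(-268.3) = -2820 J.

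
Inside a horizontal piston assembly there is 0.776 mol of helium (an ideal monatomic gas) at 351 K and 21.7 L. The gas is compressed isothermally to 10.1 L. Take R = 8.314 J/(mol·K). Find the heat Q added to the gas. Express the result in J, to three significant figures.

Q ≈ -1730 J

Isothermal ⇒ ΔU = 0, so Q = W = nRT ln(V₂/V₁).
Q = (0.776)(8.314)(351) ln(10.1/21.7) = 2265 × -0.7648 = -1732 J.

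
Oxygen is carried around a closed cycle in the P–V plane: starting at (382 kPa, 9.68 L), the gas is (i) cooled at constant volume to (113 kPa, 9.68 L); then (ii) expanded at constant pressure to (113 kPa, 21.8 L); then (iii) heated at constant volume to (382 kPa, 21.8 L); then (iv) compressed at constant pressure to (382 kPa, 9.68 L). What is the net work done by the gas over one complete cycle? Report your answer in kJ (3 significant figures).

Constant-volume legs do no work.
W(ii) = (113)(21.8 − 9.68) = 1370 J; W(iv) = (382)(9.68 − 21.8) = -4630 J.
W_net = 1370 − 4630 = -3260 J (the counter-clockwise enclosed area).

W_net ≈ -3.26 kJ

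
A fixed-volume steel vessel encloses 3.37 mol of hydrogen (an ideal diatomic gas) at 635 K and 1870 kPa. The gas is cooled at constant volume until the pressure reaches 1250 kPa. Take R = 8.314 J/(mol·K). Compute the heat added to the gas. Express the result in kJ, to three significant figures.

Constant volume ⇒ W = 0, so Q = ΔU = nCᵥΔT with Cᵥ = 5R/2 = 20.79 J/(mol·K).
At constant V, T₂/T₁ = P₂/P₁ ⇒ ΔT = T₁(P₂/P₁ − 1) = 635·(1250/1870 − 1) = -210.5 K.
ΔU = (3.37)(20.79)(-210.5) = -14747 J.

Q ≈ -14.7 kJ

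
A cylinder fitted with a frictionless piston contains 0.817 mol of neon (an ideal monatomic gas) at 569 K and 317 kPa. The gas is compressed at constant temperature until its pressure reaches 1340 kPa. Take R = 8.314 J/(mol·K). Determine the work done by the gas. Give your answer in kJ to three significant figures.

Isothermal process: W = nRT ln(V₂/V₁) = nRT ln(P₁/P₂).
W = (0.817)(8.314)(569) × ln(317/1340)
  = 3865 × ln(0.2366) = 3865 × -1.442
W_by_gas = -5571 J.

W ≈ -5.57 kJ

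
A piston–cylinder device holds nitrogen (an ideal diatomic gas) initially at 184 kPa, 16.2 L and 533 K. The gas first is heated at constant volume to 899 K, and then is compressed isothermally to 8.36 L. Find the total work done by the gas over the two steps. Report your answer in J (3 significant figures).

W_total ≈ -3330 J

Step 1 (isochoric): W = 0 (constant volume).
After step 1: P = 310.3 kPa (V unchanged).
Step 2 (isothermal): W = P₁V₁ ln(V₂/V₁) = (5028) ln(8.36/16.2) = -3326 J.
W_total = 0 − 3326 = -3326 J.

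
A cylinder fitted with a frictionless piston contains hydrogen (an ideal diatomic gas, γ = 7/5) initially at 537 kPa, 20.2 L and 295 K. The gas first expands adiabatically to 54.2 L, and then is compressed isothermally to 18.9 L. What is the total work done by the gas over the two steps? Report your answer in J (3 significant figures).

Step 1 (adiabatic): W = (P₁V₁ − P₂V₂)/(γ−1) = (10847 − 7309)/0.4 = 8846 J.
After step 1: P = 134.9 kPa, V = 54.2 L, T = 198.8 K.
Step 2 (isothermal): W = P₁V₁ ln(V₂/V₁) = (7309) ln(18.9/54.2) = -7700 J.
W_total = 8846 − 7700 = 1145 J.

W_total ≈ 1150 J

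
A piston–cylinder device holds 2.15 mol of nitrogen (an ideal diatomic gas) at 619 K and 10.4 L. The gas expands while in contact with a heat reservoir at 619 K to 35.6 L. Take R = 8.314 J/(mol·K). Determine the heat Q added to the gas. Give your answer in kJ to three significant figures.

Isothermal ⇒ ΔU = 0, so Q = W = nRT ln(V₂/V₁).
Q = (2.15)(8.314)(619) ln(35.6/10.4) = 11065 × 1.231 = 13616 J.

Q ≈ 13.6 kJ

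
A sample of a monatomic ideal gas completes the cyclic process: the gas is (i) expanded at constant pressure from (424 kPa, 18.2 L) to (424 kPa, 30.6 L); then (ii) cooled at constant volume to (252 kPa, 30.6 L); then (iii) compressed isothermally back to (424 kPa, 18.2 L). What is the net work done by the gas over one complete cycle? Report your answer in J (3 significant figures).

Leg (i): W = PΔV = (424)(30.6 − 18.2) = 5258 J.
Leg (ii): W = 0.
Leg (iii): W = PᵢVᵢ ln(V_f/Vᵢ) = (7711) ln(18.2/30.6) = -4007 J.
W_net = 5258 − 4007 = 1251 J.

W_net ≈ 1250 J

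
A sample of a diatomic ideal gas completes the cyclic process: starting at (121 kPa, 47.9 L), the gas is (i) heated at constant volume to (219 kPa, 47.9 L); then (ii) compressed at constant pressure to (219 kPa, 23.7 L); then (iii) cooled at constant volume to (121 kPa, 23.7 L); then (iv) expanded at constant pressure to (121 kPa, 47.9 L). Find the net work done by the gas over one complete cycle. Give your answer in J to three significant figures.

W_net ≈ -2370 J

Constant-volume legs do no work.
W(ii) = (219)(23.7 − 47.9) = -5300 J; W(iv) = (121)(47.9 − 23.7) = 2928 J.
W_net = -5300 + 2928 = -2372 J (the counter-clockwise enclosed area).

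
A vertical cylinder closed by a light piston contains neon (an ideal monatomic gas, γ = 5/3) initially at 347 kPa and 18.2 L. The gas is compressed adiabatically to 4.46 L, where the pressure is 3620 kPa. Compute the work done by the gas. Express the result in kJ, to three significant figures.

Adiabatic: W = (P₁V₁ − P₂V₂)/(γ − 1) with γ = 5/3.
P₁V₁ = 6315 J, P₂V₂ = 16145 J.
W = (6315 − 16145) / 0.6667 = -14745 J.

W ≈ -14.7 kJ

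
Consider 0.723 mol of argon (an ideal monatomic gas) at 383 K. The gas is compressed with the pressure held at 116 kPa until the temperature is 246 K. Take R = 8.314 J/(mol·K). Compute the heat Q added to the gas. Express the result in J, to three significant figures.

Q ≈ -2060 J

Isobaric: W = nRΔT = (0.723)(8.314)(-137) = -823.5 J.
ΔU = nCᵥΔT with Cᵥ = 3R/2: ΔU = (0.723)(12.47)(-137) = -1235 J.
Q = ΔU + W = -1235 − 823.5 = -2059 J.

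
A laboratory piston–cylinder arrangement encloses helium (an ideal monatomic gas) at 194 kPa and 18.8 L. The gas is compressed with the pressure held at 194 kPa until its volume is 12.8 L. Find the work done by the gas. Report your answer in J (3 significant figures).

W ≈ -1160 J

Isobaric: W = P ΔV.
W = (194 kPa)(12.8 − 18.8 L) = (194)(-6) = -1164 J.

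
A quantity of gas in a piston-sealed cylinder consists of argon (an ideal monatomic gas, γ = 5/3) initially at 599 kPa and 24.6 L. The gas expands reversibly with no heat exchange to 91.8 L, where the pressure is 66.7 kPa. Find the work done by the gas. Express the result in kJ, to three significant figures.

W ≈ 12.9 kJ

Adiabatic: W = (P₁V₁ − P₂V₂)/(γ − 1) with γ = 5/3.
P₁V₁ = 14735 J, P₂V₂ = 6123 J.
W = (14735 − 6123) / 0.6667 = 12919 J.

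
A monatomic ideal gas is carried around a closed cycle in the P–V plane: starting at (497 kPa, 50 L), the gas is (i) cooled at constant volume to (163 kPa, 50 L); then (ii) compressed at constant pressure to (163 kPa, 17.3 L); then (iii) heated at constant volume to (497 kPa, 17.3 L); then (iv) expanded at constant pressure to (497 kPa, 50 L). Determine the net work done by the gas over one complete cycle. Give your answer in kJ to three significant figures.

Constant-volume legs do no work.
W(ii) = (163)(17.3 − 50) = -5330 J; W(iv) = (497)(50 − 17.3) = 16252 J.
W_net = -5330 + 16252 = 10922 J (the clockwise enclosed area).

W_net ≈ 10.9 kJ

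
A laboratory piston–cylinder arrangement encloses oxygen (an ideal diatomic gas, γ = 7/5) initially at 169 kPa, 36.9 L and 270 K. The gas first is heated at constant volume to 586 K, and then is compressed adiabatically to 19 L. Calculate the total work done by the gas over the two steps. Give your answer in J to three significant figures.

W_total ≈ -10300 J

Step 1 (isochoric): W = 0 (constant volume).
After step 1: P = 366.8 kPa (V unchanged).
Step 2 (adiabatic): W = (P₁V₁ − P₂V₂)/(γ−1) = (13535 − 17650)/0.4 = -10290 J.
W_total = 0 − 10290 = -10290 J.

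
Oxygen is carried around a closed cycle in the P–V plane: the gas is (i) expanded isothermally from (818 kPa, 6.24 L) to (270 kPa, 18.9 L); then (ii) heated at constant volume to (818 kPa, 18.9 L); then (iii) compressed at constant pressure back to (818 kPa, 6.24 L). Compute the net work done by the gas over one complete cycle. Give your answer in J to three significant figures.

W_net ≈ -4700 J

Leg (i): W = PᵢVᵢ ln(V_f/Vᵢ) = (5104) ln(18.9/6.24) = 5657 J.
Leg (ii): W = 0.
Leg (iii): W = PΔV = (818)(6.24 − 18.9) = -10356 J.
W_net = 5657 − 10356 = -4699 J.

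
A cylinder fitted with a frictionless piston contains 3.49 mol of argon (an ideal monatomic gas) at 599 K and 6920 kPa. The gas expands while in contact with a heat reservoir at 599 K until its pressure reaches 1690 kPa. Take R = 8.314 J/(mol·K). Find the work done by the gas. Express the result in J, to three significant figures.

Isothermal process: W = nRT ln(V₂/V₁) = nRT ln(P₁/P₂).
W = (3.49)(8.314)(599) × ln(6920/1690)
  = 17381 × ln(4.095) = 17381 × 1.41
W_by_gas = 24501 J.

W ≈ 24500 J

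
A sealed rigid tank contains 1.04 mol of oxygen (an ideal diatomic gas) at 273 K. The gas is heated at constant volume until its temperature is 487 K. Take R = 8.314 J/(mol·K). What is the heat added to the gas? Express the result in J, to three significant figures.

Q ≈ 4630 J

Constant volume ⇒ W = 0, so Q = ΔU = nCᵥΔT with Cᵥ = 5R/2 = 20.79 J/(mol·K).
ΔU = (1.04)(20.79)(487 − 273) = 4626 J.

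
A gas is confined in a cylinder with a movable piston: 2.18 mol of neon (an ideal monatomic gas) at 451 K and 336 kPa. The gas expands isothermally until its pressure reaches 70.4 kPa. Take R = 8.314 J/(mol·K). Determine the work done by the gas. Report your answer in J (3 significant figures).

W ≈ 12800 J

Isothermal process: W = nRT ln(V₂/V₁) = nRT ln(P₁/P₂).
W = (2.18)(8.314)(451) × ln(336/70.4)
  = 8174 × ln(4.773) = 8174 × 1.563
W_by_gas = 12776 J.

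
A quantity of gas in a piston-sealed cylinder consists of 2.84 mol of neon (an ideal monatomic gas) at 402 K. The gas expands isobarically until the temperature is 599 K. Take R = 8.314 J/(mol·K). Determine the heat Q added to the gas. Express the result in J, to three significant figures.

Isobaric: W = nRΔT = (2.84)(8.314)(197) = 4652 J.
ΔU = nCᵥΔT with Cᵥ = 3R/2: ΔU = (2.84)(12.47)(197) = 6977 J.
Q = ΔU + W = 6977 + 4652 = 11629 J.

Q ≈ 11600 J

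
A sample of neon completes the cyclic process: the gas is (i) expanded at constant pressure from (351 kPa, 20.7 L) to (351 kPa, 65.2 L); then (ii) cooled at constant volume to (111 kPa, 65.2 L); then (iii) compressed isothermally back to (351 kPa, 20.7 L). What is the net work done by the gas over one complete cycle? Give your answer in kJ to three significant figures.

W_net ≈ 7.32 kJ

Leg (i): W = PΔV = (351)(65.2 − 20.7) = 15620 J.
Leg (ii): W = 0.
Leg (iii): W = PᵢVᵢ ln(V_f/Vᵢ) = (7237) ln(20.7/65.2) = -8303 J.
W_net = 15620 − 8303 = 7316 J.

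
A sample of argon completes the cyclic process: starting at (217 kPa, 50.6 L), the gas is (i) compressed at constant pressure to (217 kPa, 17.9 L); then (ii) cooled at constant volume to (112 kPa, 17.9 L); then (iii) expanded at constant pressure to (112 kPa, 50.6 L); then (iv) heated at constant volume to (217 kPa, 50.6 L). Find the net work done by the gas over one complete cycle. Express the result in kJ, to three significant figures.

Constant-volume legs do no work.
W(i) = (217)(17.9 − 50.6) = -7096 J; W(iii) = (112)(50.6 − 17.9) = 3662 J.
W_net = -7096 + 3662 = -3434 J (the counter-clockwise enclosed area).

W_net ≈ -3.43 kJ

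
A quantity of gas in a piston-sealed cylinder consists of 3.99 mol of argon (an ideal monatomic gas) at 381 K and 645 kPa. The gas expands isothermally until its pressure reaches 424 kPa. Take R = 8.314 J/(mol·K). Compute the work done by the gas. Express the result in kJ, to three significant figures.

Isothermal process: W = nRT ln(V₂/V₁) = nRT ln(P₁/P₂).
W = (3.99)(8.314)(381) × ln(645/424)
  = 12639 × ln(1.521) = 12639 × 0.4195
W_by_gas = 5302 J.

W ≈ 5.30 kJ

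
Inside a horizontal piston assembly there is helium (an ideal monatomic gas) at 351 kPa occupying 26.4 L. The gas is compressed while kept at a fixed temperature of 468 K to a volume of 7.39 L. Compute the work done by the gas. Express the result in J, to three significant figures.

W ≈ -11800 J

Isothermal: W = nRT ln(V₂/V₁) = P₁V₁ ln(V₂/V₁).
P₁V₁ = (351 kPa)(26.4 L) = 9266 J.
W = 9266 × ln(7.39/26.4) = 9266 × -1.273
W_by_gas = -11798 J.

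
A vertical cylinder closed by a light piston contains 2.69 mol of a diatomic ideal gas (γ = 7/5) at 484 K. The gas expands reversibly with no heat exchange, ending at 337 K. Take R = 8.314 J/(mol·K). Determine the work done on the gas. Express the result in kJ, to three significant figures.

Adiabatic ⇒ Q = 0, so W_by = −ΔU = nCᵥ(T₁ − T₂).
Cᵥ = 5R/2 = 20.79 J/(mol·K).
W = (2.69)(20.79)(484 − 337) = 8219 J.
Work on gas = −W_by = -8219 J.

W ≈ -8.22 kJ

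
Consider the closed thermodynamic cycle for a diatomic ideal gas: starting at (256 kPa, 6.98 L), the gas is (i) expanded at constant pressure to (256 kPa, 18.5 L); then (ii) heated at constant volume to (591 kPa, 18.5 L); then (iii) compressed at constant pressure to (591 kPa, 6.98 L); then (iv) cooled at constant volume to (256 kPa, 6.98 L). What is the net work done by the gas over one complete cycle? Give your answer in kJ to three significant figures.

W_net ≈ -3.86 kJ

Constant-volume legs do no work.
W(i) = (256)(18.5 − 6.98) = 2949 J; W(iii) = (591)(6.98 − 18.5) = -6808 J.
W_net = 2949 − 6808 = -3859 J (the counter-clockwise enclosed area).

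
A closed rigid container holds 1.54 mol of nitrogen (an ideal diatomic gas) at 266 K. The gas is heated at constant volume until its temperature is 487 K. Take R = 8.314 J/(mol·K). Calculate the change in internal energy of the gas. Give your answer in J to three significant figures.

ΔU ≈ 7070 J

Constant volume ⇒ W = 0, so Q = ΔU = nCᵥΔT with Cᵥ = 5R/2 = 20.79 J/(mol·K).
ΔU = (1.54)(20.79)(487 − 266) = 7074 J.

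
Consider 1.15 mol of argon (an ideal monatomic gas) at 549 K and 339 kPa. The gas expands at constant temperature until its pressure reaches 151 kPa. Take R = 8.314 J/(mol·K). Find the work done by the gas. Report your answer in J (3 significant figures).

W ≈ 4250 J

Isothermal process: W = nRT ln(V₂/V₁) = nRT ln(P₁/P₂).
W = (1.15)(8.314)(549) × ln(339/151)
  = 5249 × ln(2.245) = 5249 × 0.8087
W_by_gas = 4245 J.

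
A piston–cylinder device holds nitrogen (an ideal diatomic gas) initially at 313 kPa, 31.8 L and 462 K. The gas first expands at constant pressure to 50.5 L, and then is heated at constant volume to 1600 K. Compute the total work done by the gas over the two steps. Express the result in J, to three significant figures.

W_total ≈ 5850 J

Step 1 (isobaric): W = PΔV = (313 kPa)(50.5 − 31.8 L) = 5853 J.
Step 2 (isochoric): W = 0 (constant volume).
W_total = 5853 + 0 = 5853 J.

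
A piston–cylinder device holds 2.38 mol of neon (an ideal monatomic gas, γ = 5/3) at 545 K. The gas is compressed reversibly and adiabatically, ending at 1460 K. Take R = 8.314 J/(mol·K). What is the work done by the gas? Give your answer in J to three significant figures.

Adiabatic ⇒ Q = 0, so W_by = −ΔU = nCᵥ(T₁ − T₂).
Cᵥ = 3R/2 = 12.47 J/(mol·K).
W = (2.38)(12.47)(545 − 1460) = -27158 J.

W ≈ -27200 J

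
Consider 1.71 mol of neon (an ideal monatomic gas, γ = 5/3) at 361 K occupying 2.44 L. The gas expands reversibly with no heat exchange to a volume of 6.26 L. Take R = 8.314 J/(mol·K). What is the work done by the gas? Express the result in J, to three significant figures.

W ≈ 3590 J

Adiabatic: TV^(γ−1) = const with γ = 5/3.
T₂ = T₁ (V₁/V₂)^(γ−1) = 361 × (2.44/6.26)^0.667 = 361 × 0.5336 = 192.6 K.
W_by = nCᵥ(T₁ − T₂) = (1.71)(12.47)(361 − 192.6) = 3591 J.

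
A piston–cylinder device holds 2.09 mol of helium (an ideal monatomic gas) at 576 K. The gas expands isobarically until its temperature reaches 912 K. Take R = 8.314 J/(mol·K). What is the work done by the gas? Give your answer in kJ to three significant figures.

Isobaric: W = P ΔV = nR ΔT.
W = (2.09)(8.314)(912 − 576) = 5838 J.

W ≈ 5.84 kJ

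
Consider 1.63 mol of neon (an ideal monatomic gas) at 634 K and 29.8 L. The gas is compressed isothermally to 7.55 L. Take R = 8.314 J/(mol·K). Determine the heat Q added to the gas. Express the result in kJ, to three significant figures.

Isothermal ⇒ ΔU = 0, so Q = W = nRT ln(V₂/V₁).
Q = (1.63)(8.314)(634) ln(7.55/29.8) = 8592 × -1.373 = -11796 J.

Q ≈ -11.8 kJ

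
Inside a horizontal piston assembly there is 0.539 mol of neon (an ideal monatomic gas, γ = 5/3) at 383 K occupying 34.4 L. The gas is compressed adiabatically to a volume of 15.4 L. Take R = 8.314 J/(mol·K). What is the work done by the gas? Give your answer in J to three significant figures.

Adiabatic: TV^(γ−1) = const with γ = 5/3.
T₂ = T₁ (V₁/V₂)^(γ−1) = 383 × (34.4/15.4)^0.667 = 383 × 1.709 = 654.5 K.
W_by = nCᵥ(T₁ − T₂) = (0.539)(12.47)(383 − 654.5) = -1825 J.

W ≈ -1820 J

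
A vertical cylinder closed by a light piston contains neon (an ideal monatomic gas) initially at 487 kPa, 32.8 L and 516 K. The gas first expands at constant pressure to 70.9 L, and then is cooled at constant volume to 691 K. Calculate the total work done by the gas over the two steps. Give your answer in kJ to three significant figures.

W_total ≈ 18.6 kJ

Step 1 (isobaric): W = PΔV = (487 kPa)(70.9 − 32.8 L) = 18555 J.
Step 2 (isochoric): W = 0 (constant volume).
W_total = 18555 + 0 = 18555 J.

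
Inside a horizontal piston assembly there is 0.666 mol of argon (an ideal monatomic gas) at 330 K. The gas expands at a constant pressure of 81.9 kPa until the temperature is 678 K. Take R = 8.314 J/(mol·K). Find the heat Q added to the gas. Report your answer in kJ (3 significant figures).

Q ≈ 4.82 kJ

Isobaric: W = nRΔT = (0.666)(8.314)(348) = 1927 J.
ΔU = nCᵥΔT with Cᵥ = 3R/2: ΔU = (0.666)(12.47)(348) = 2890 J.
Q = ΔU + W = 2890 + 1927 = 4817 J.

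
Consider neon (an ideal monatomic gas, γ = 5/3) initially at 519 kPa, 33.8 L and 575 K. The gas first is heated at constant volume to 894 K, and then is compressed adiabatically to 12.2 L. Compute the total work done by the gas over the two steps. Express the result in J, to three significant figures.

W_total ≈ -39800 J

Step 1 (isochoric): W = 0 (constant volume).
After step 1: P = 806.9 kPa (V unchanged).
Step 2 (adiabatic): W = (P₁V₁ − P₂V₂)/(γ−1) = (27274 − 53801)/0.667 = -39790 J.
W_total = 0 − 39790 = -39790 J.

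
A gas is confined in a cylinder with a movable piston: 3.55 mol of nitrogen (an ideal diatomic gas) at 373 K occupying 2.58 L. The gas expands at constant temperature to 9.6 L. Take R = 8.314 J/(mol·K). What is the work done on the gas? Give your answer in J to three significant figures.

Isothermal: W = nRT ln(V₂/V₁).
W = (3.55)(8.314)(373) × ln(9.6/2.58)
  = 11009 × 1.314
W_by_gas = 14466 J; work on gas = −W_by = -14466 J.

W ≈ -14500 J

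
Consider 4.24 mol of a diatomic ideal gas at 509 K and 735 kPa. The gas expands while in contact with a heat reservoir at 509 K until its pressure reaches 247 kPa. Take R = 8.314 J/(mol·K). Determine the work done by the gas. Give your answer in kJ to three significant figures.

W ≈ 19.6 kJ

Isothermal process: W = nRT ln(V₂/V₁) = nRT ln(P₁/P₂).
W = (4.24)(8.314)(509) × ln(735/247)
  = 17943 × ln(2.976) = 17943 × 1.09
W_by_gas = 19566 J.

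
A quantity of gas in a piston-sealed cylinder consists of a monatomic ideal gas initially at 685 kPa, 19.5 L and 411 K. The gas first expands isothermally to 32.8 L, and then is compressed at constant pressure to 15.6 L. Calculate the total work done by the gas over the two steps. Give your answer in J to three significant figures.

W_total ≈ -58.5 J

Step 1 (isothermal): W = P₁V₁ ln(V₂/V₁) = (13358) ln(32.8/19.5) = 6946 J.
After step 1: P = 407.2 kPa, V = 32.8 L, T = 411 K.
Step 2 (isobaric): W = PΔV = (407.2 kPa)(15.6 − 32.8 L) = -7005 J.
W_total = 6946 − 7005 = -58.46 J.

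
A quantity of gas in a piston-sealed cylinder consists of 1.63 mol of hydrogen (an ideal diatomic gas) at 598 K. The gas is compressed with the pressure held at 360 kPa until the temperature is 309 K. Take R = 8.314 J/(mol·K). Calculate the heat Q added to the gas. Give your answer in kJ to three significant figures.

Isobaric: W = nRΔT = (1.63)(8.314)(-289) = -3916 J.
ΔU = nCᵥΔT with Cᵥ = 5R/2: ΔU = (1.63)(20.79)(-289) = -9791 J.
Q = ΔU + W = -9791 − 3916 = -13708 J.

Q ≈ -13.7 kJ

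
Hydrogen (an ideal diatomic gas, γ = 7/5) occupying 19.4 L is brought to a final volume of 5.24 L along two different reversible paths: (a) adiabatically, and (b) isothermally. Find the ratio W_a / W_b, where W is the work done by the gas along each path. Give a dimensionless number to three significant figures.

Path (a) adiabatic: W = P₁V₁(1 − (V₁/V₂)^(γ−1))/(γ−1) → W_a/(P₁V₁) = -1.72.
Path (b) isothermal: W = P₁V₁ ln(V₂/V₁) → W_b/(P₁V₁) = -1.309.
W_a / W_b = -1.72 / -1.309 = 1.314.

W_a / W_b ≈ 1.31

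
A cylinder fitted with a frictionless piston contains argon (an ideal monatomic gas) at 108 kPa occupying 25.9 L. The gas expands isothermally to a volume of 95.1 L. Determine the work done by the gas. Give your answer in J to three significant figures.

W ≈ 3640 J

Isothermal: W = nRT ln(V₂/V₁) = P₁V₁ ln(V₂/V₁).
P₁V₁ = (108 kPa)(25.9 L) = 2797 J.
W = 2797 × ln(95.1/25.9) = 2797 × 1.301
W_by_gas = 3638 J.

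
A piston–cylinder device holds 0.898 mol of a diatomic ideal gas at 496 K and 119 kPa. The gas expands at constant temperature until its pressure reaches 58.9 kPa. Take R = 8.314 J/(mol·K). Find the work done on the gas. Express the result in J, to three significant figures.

Isothermal process: W = nRT ln(V₂/V₁) = nRT ln(P₁/P₂).
W = (0.898)(8.314)(496) × ln(119/58.9)
  = 3703 × ln(2.02) = 3703 × 0.7033
W_by_gas = 2604 J; work on gas = −W_by = -2604 J.

W ≈ -2600 J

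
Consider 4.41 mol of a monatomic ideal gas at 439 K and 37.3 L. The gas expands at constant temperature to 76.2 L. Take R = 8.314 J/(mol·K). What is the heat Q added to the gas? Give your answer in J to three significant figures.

Q ≈ 11500 J

Isothermal ⇒ ΔU = 0, so Q = W = nRT ln(V₂/V₁).
Q = (4.41)(8.314)(439) ln(76.2/37.3) = 16096 × 0.7144 = 11498 J.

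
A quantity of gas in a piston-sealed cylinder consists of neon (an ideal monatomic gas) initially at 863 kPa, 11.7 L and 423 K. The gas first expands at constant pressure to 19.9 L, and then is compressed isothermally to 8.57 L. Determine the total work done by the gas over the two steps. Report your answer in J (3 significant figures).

W_total ≈ -7390 J

Step 1 (isobaric): W = PΔV = (863 kPa)(19.9 − 11.7 L) = 7077 J.
After step 1: P = 863 kPa, V = 19.9 L, T = 719.5 K.
Step 2 (isothermal): W = P₁V₁ ln(V₂/V₁) = (17174) ln(8.57/19.9) = -14468 J.
W_total = 7077 − 14468 = -7391 J.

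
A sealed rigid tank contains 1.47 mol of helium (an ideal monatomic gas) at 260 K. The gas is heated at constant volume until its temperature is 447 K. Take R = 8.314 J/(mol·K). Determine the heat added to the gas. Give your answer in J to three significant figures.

Constant volume ⇒ W = 0, so Q = ΔU = nCᵥΔT with Cᵥ = 3R/2 = 12.47 J/(mol·K).
ΔU = (1.47)(12.47)(447 − 260) = 3428 J.

Q ≈ 3430 J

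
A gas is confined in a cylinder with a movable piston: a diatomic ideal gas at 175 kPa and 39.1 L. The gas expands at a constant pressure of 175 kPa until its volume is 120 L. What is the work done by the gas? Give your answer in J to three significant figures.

W ≈ 14200 J

Isobaric: W = P ΔV.
W = (175 kPa)(120 − 39.1 L) = (175)(80.9) = 14158 J.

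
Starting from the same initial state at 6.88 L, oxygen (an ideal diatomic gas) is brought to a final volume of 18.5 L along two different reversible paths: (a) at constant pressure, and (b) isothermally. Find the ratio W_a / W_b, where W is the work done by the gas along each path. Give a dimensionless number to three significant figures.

Path (a) isobaric: W = P₁(V₂ − V₁) → W_a/(P₁V₁) = 1.689.
Path (b) isothermal: W = P₁V₁ ln(V₂/V₁) → W_b/(P₁V₁) = 0.9892.
W_a / W_b = 1.689 / 0.9892 = 1.707.

W_a / W_b ≈ 1.71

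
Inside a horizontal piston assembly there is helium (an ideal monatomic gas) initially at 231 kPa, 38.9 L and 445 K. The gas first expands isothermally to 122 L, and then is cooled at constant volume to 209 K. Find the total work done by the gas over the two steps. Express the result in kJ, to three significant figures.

Step 1 (isothermal): W = P₁V₁ ln(V₂/V₁) = (8986) ln(122/38.9) = 10271 J.
Step 2 (isochoric): W = 0 (constant volume).
W_total = 10271 + 0 = 10271 J.

W_total ≈ 10.3 kJ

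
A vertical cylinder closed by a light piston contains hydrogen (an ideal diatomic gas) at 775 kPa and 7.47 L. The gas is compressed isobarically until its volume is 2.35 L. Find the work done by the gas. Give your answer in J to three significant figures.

Isobaric: W = P ΔV.
W = (775 kPa)(2.35 − 7.47 L) = (775)(-5.12) = -3968 J.

W ≈ -3970 J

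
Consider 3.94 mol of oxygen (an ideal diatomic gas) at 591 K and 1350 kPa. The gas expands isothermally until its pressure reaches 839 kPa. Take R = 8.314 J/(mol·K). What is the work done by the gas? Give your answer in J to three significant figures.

Isothermal process: W = nRT ln(V₂/V₁) = nRT ln(P₁/P₂).
W = (3.94)(8.314)(591) × ln(1350/839)
  = 19359 × ln(1.609) = 19359 × 0.4756
W_by_gas = 9208 J.

W ≈ 9210 J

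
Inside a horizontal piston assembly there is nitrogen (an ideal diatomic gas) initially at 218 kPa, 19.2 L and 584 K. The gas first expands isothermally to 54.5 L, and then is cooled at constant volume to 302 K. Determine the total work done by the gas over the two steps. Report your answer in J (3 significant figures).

W_total ≈ 4370 J

Step 1 (isothermal): W = P₁V₁ ln(V₂/V₁) = (4186) ln(54.5/19.2) = 4367 J.
Step 2 (isochoric): W = 0 (constant volume).
W_total = 4367 + 0 = 4367 J.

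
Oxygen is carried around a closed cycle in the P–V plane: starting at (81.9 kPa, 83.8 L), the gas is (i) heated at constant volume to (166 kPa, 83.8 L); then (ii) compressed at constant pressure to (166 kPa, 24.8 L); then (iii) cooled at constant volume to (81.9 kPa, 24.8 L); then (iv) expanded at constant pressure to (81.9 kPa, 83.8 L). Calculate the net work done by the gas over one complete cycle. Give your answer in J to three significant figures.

Constant-volume legs do no work.
W(ii) = (166)(24.8 − 83.8) = -9794 J; W(iv) = (81.9)(83.8 − 24.8) = 4832 J.
W_net = -9794 + 4832 = -4962 J (the counter-clockwise enclosed area).

W_net ≈ -4960 J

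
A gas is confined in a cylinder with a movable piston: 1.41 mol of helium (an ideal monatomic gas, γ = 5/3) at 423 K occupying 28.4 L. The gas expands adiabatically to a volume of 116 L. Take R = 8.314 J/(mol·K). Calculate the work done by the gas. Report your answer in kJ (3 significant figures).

Adiabatic: TV^(γ−1) = const with γ = 5/3.
T₂ = T₁ (V₁/V₂)^(γ−1) = 423 × (28.4/116)^0.667 = 423 × 0.3914 = 165.5 K.
W_by = nCᵥ(T₁ − T₂) = (1.41)(12.47)(423 − 165.5) = 4527 J.

W ≈ 4.53 kJ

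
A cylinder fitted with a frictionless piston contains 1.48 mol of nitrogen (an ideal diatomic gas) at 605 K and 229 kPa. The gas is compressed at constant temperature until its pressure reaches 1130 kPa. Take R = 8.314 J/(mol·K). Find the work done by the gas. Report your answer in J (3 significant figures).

Isothermal process: W = nRT ln(V₂/V₁) = nRT ln(P₁/P₂).
W = (1.48)(8.314)(605) × ln(229/1130)
  = 7444 × ln(0.2027) = 7444 × -1.596
W_by_gas = -11883 J.

W ≈ -11900 J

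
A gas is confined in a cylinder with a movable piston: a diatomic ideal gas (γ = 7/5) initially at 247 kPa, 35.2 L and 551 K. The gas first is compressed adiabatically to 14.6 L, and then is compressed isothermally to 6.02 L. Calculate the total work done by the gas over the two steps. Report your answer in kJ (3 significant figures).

Step 1 (adiabatic): W = (P₁V₁ − P₂V₂)/(γ−1) = (8694 − 12363)/0.4 = -9171 J.
After step 1: P = 846.8 kPa, V = 14.6 L, T = 783.5 K.
Step 2 (isothermal): W = P₁V₁ ln(V₂/V₁) = (12363) ln(6.02/14.6) = -10953 J.
W_total = -9171 − 10953 = -20124 J.

W_total ≈ -20.1 kJ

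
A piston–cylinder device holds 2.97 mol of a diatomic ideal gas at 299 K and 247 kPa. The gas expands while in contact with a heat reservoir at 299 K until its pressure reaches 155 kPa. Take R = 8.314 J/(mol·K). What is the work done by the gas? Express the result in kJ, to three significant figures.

Isothermal process: W = nRT ln(V₂/V₁) = nRT ln(P₁/P₂).
W = (2.97)(8.314)(299) × ln(247/155)
  = 7383 × ln(1.594) = 7383 × 0.466
W_by_gas = 3440 J.

W ≈ 3.44 kJ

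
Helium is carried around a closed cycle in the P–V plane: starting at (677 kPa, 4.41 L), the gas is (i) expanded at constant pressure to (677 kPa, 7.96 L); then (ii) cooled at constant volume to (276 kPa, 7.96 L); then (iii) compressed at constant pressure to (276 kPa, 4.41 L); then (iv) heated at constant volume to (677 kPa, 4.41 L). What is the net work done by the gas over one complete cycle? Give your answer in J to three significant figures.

W_net ≈ 1420 J

Constant-volume legs do no work.
W(i) = (677)(7.96 − 4.41) = 2403 J; W(iii) = (276)(4.41 − 7.96) = -979.8 J.
W_net = 2403 − 979.8 = 1424 J (the clockwise enclosed area).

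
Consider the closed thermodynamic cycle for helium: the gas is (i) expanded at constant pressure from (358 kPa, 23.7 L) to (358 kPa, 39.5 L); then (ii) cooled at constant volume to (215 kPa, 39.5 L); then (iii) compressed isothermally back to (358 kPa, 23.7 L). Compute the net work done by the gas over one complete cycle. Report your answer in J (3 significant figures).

Leg (i): W = PΔV = (358)(39.5 − 23.7) = 5656 J.
Leg (ii): W = 0.
Leg (iii): W = PᵢVᵢ ln(V_f/Vᵢ) = (8492) ln(23.7/39.5) = -4338 J.
W_net = 5656 − 4338 = 1318 J.

W_net ≈ 1320 J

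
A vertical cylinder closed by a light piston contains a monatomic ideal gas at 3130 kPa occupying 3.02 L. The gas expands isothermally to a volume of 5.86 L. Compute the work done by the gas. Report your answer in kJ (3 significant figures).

Isothermal: W = nRT ln(V₂/V₁) = P₁V₁ ln(V₂/V₁).
P₁V₁ = (3130 kPa)(3.02 L) = 9453 J.
W = 9453 × ln(5.86/3.02) = 9453 × 0.6629
W_by_gas = 6266 J.

W ≈ 6.27 kJ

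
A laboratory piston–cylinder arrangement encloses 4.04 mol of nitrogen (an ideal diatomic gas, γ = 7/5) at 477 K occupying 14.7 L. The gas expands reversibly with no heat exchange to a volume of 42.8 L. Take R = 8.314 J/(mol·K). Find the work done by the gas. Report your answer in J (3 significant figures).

Adiabatic: TV^(γ−1) = const with γ = 7/5.
T₂ = T₁ (V₁/V₂)^(γ−1) = 477 × (14.7/42.8)^0.4 = 477 × 0.6522 = 311.1 K.
W_by = nCᵥ(T₁ − T₂) = (4.04)(20.79)(477 − 311.1) = 13933 J.

W ≈ 13900 J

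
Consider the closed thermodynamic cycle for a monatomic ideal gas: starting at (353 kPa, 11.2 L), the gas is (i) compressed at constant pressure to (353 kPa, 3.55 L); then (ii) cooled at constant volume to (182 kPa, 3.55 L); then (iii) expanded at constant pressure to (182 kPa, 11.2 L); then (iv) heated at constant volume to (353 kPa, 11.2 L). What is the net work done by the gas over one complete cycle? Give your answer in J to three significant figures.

Constant-volume legs do no work.
W(i) = (353)(3.55 − 11.2) = -2700 J; W(iii) = (182)(11.2 − 3.55) = 1392 J.
W_net = -2700 + 1392 = -1308 J (the counter-clockwise enclosed area).

W_net ≈ -1310 J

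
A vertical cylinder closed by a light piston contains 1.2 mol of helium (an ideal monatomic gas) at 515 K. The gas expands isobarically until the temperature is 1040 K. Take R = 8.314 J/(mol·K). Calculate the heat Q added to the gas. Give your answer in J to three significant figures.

Q ≈ 13100 J

Isobaric: W = nRΔT = (1.2)(8.314)(525) = 5238 J.
ΔU = nCᵥΔT with Cᵥ = 3R/2: ΔU = (1.2)(12.47)(525) = 7857 J.
Q = ΔU + W = 7857 + 5238 = 13095 J.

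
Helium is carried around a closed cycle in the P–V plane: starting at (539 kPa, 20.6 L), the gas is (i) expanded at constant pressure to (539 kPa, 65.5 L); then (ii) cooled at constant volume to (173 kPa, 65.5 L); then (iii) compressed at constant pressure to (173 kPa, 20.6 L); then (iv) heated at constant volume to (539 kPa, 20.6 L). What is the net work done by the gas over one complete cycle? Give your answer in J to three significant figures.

W_net ≈ 16400 J

Constant-volume legs do no work.
W(i) = (539)(65.5 − 20.6) = 24201 J; W(iii) = (173)(20.6 − 65.5) = -7768 J.
W_net = 24201 − 7768 = 16433 J (the clockwise enclosed area).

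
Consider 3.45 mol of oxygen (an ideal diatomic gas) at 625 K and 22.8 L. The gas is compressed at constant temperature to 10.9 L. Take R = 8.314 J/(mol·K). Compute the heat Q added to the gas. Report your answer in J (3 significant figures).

Isothermal ⇒ ΔU = 0, so Q = W = nRT ln(V₂/V₁).
Q = (3.45)(8.314)(625) ln(10.9/22.8) = 17927 × -0.738 = -13230 J.

Q ≈ -13200 J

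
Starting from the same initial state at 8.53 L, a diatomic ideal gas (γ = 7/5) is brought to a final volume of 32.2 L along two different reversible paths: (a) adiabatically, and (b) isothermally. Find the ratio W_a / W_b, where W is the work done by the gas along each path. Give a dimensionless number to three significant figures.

Path (a) adiabatic: W = P₁V₁(1 − (V₁/V₂)^(γ−1))/(γ−1) → W_a/(P₁V₁) = 1.03.
Path (b) isothermal: W = P₁V₁ ln(V₂/V₁) → W_b/(P₁V₁) = 1.328.
W_a / W_b = 1.03 / 1.328 = 0.7757.

W_a / W_b ≈ 0.776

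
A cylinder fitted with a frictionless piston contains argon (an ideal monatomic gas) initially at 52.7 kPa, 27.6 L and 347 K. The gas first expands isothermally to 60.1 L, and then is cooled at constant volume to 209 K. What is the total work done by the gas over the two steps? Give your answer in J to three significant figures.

Step 1 (isothermal): W = P₁V₁ ln(V₂/V₁) = (1455) ln(60.1/27.6) = 1132 J.
Step 2 (isochoric): W = 0 (constant volume).
W_total = 1132 + 0 = 1132 J.

W_total ≈ 1130 J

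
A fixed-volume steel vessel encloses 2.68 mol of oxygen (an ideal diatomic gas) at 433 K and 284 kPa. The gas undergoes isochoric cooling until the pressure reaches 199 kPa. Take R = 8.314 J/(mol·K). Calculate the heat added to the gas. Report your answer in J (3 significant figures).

Constant volume ⇒ W = 0, so Q = ΔU = nCᵥΔT with Cᵥ = 5R/2 = 20.79 J/(mol·K).
At constant V, T₂/T₁ = P₂/P₁ ⇒ ΔT = T₁(P₂/P₁ − 1) = 433·(199/284 − 1) = -129.6 K.
ΔU = (2.68)(20.79)(-129.6) = -7219 J.

Q ≈ -7220 J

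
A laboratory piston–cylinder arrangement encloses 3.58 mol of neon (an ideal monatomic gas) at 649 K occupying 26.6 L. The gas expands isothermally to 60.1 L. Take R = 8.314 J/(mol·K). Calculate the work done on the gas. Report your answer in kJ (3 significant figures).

Isothermal: W = nRT ln(V₂/V₁).
W = (3.58)(8.314)(649) × ln(60.1/26.6)
  = 19317 × 0.8151
W_by_gas = 15745 J; work on gas = −W_by = -15745 J.

W ≈ -15.7 kJ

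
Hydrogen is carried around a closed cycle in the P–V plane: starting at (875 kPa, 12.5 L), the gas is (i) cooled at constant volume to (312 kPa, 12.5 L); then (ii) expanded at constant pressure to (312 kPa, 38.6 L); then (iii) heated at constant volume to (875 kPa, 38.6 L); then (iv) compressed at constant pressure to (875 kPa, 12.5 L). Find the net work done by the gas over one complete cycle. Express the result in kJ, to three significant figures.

Constant-volume legs do no work.
W(ii) = (312)(38.6 − 12.5) = 8143 J; W(iv) = (875)(12.5 − 38.6) = -22838 J.
W_net = 8143 − 22838 = -14694 J (the counter-clockwise enclosed area).

W_net ≈ -14.7 kJ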